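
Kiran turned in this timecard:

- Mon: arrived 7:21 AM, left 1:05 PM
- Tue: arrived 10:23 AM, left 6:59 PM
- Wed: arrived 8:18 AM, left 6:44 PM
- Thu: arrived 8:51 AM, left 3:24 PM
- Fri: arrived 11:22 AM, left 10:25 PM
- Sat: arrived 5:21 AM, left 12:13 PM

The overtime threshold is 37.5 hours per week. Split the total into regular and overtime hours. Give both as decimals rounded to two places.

Regular 37.50 hours, overtime 11.73 hours

Mon: 7:21 AM–1:05 PM = 5 h 44 min
Tue: 10:23 AM–6:59 PM = 8 h 36 min
Wed: 8:18 AM–6:44 PM = 10 h 26 min
Thu: 8:51 AM–3:24 PM = 6 h 33 min
Fri: 11:22 AM–10:25 PM = 11 h 3 min
Sat: 5:21 AM–12:13 PM = 6 h 52 min
Total worked: 49 h 14 min = 49.23 h.
Threshold 37.5 h → overtime 11 h 44 min, regular 37 h 30 min.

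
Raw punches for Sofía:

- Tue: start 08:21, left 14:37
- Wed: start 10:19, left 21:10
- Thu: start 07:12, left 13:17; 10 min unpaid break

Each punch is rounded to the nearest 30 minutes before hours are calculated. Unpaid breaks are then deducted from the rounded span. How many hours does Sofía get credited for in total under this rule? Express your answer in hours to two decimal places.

Tue: in 08:21→08:30, out 14:37→14:30; 6 h 0 min
Wed: in 10:19→10:30, out 21:10→21:00; 10 h 30 min
Thu: in 07:12→07:00, out 13:17→13:30; 6 h 30 min − 10 min = 6 h 20 min
Total credited: 22 h 50 min.

22.83 hours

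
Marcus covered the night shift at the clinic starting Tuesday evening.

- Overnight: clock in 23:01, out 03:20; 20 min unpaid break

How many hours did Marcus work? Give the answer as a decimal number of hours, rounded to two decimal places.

Overnight: 23:01 → midnight = 0 h 59 min; midnight → 03:20 = 3 h 20 min; span 4 h 19 min; less 20 min break → 3 h 59 min

3.98 hours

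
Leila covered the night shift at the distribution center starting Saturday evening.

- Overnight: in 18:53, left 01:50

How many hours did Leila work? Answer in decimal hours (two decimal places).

6.95 hours

Overnight: 18:53 → midnight = 5 h 7 min; midnight → 01:50 = 1 h 50 min; span 6 h 57 min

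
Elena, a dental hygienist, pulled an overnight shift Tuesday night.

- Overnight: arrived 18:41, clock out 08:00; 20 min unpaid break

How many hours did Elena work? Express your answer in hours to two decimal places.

Overnight: 18:41 → midnight = 5 h 19 min; midnight → 08:00 = 8 h 0 min; span 13 h 19 min; less 20 min break → 12 h 59 min

12.98 hours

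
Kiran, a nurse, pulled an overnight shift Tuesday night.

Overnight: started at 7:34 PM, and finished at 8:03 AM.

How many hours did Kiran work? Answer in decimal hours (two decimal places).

Overnight: 7:34 PM → midnight = 4 h 26 min; midnight → 8:03 AM = 8 h 3 min; span 12 h 29 min

12.48 hours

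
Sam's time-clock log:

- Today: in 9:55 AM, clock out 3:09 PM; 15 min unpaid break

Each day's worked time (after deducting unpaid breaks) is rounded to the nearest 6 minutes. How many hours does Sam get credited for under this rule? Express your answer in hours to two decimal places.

Today: 9:55 AM–3:09 PM = 5 h 14 min − 15 min = 4 h 59 min → rounds to 5 h 0 min

5.00 hours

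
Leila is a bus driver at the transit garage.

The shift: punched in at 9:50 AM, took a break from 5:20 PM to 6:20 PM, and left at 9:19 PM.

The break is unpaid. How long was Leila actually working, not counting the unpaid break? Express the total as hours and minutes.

The shift: 9:50 AM–9:19 PM = 11 h 29 min; less 60 min break → 10 h 29 min

10 h 29 min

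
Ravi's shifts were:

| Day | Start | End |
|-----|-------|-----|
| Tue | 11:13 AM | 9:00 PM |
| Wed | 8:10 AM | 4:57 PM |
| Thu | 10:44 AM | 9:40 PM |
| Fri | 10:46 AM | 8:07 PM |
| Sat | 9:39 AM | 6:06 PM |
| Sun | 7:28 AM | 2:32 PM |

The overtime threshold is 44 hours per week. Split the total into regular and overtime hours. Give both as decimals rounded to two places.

Tue: 11:13 AM–9:00 PM = 9 h 47 min
Wed: 8:10 AM–4:57 PM = 8 h 47 min
Thu: 10:44 AM–9:40 PM = 10 h 56 min
Fri: 10:46 AM–8:07 PM = 9 h 21 min
Sat: 9:39 AM–6:06 PM = 8 h 27 min
Sun: 7:28 AM–2:32 PM = 7 h 4 min
Total worked: 54 h 22 min = 54.37 h.
Threshold 44 h → overtime 10 h 22 min, regular 44 h 0 min.

Regular 44.00 hours, overtime 10.37 hours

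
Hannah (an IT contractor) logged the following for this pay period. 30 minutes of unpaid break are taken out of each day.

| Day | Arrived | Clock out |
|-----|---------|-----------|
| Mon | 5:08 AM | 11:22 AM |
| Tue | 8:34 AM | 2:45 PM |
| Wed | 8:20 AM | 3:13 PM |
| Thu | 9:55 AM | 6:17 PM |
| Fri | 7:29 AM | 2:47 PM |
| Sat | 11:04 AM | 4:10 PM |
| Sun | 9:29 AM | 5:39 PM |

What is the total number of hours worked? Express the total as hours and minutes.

44 h 44 min

Mon: 5:08 AM–11:22 AM = 6 h 14 min; less 30 min break → 5 h 44 min
Tue: 8:34 AM–2:45 PM = 6 h 11 min; less 30 min break → 5 h 41 min
Wed: 8:20 AM–3:13 PM = 6 h 53 min; less 30 min break → 6 h 23 min
Thu: 9:55 AM–6:17 PM = 8 h 22 min; less 30 min break → 7 h 52 min
Fri: 7:29 AM–2:47 PM = 7 h 18 min; less 30 min break → 6 h 48 min
Sat: 11:04 AM–4:10 PM = 5 h 6 min; less 30 min break → 4 h 36 min
Sun: 9:29 AM–5:39 PM = 8 h 10 min; less 30 min break → 7 h 40 min
Total: 5 h 44 min + 5 h 41 min + 6 h 23 min + 7 h 52 min + 6 h 48 min + 4 h 36 min + 7 h 40 min = 44 h 44 min.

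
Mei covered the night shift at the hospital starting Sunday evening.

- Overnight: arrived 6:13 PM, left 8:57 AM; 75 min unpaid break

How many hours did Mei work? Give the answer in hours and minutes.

13 h 29 min

Overnight: 6:13 PM → midnight = 5 h 47 min; midnight → 8:57 AM = 8 h 57 min; span 14 h 44 min; less 75 min break → 13 h 29 min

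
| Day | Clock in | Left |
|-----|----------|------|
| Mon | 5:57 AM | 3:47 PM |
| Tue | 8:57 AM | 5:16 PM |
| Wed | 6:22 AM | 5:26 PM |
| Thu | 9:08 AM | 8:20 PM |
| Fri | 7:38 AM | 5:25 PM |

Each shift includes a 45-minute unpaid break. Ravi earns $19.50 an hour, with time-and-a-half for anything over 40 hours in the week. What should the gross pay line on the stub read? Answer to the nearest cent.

Mon: 5:57 AM–3:47 PM = 9 h 50 min; less 45 min break → 9 h 5 min
Tue: 8:57 AM–5:16 PM = 8 h 19 min; less 45 min break → 7 h 34 min
Wed: 6:22 AM–5:26 PM = 11 h 4 min; less 45 min break → 10 h 19 min
Thu: 9:08 AM–8:20 PM = 11 h 12 min; less 45 min break → 10 h 27 min
Fri: 7:38 AM–5:25 PM = 9 h 47 min; less 45 min break → 9 h 2 min
Total worked: 46 h 27 min = 2787 min.
Regular 40 h 0 min = 2400 min at $19.50/h; overtime 6 h 27 min = 387 min at $29.25/h.
Pay = (2400 × $19.50 + 387 × $29.25) ÷ 60 = $968.66.

$968.66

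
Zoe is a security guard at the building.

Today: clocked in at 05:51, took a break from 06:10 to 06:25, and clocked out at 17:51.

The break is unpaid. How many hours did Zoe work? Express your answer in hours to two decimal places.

Today: 05:51–17:51 = 12 h 0 min; less 15 min break → 11 h 45 min

11.75 hours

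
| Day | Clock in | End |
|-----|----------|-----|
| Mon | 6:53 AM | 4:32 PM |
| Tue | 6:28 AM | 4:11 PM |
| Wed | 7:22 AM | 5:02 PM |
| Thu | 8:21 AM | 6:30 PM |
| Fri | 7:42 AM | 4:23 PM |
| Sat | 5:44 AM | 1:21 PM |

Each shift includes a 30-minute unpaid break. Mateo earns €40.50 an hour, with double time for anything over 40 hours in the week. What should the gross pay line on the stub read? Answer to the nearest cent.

Mon: 6:53 AM–4:32 PM = 9 h 39 min; less 30 min break → 9 h 9 min
Tue: 6:28 AM–4:11 PM = 9 h 43 min; less 30 min break → 9 h 13 min
Wed: 7:22 AM–5:02 PM = 9 h 40 min; less 30 min break → 9 h 10 min
Thu: 8:21 AM–6:30 PM = 10 h 9 min; less 30 min break → 9 h 39 min
Fri: 7:42 AM–4:23 PM = 8 h 41 min; less 30 min break → 8 h 11 min
Sat: 5:44 AM–1:21 PM = 7 h 37 min; less 30 min break → 7 h 7 min
Total worked: 52 h 29 min = 3149 min.
Regular 40 h 0 min = 2400 min at €40.50/h; overtime 12 h 29 min = 749 min at €81.00/h.
Pay = (2400 × €40.50 + 749 × €81.00) ÷ 60 = €2631.15.

€2631.15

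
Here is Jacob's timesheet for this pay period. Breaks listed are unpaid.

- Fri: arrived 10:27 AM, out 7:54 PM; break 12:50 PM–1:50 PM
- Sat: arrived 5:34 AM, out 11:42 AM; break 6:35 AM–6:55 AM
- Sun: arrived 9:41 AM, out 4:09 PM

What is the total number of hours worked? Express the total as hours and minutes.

20 h 43 min

Fri: 10:27 AM–7:54 PM = 9 h 27 min; less 60 min break → 8 h 27 min
Sat: 5:34 AM–11:42 AM = 6 h 8 min; less 20 min break → 5 h 48 min
Sun: 9:41 AM–4:09 PM = 6 h 28 min
Total: 8 h 27 min + 5 h 48 min + 6 h 28 min = 20 h 43 min.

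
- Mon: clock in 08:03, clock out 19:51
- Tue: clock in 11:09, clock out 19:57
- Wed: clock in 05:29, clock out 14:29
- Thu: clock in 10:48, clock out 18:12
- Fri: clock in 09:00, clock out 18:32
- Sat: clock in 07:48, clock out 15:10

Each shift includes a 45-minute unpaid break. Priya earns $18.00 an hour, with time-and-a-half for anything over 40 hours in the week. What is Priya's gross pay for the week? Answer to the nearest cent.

$973.80

Mon: 08:03–19:51 = 11 h 48 min; less 45 min break → 11 h 3 min
Tue: 11:09–19:57 = 8 h 48 min; less 45 min break → 8 h 3 min
Wed: 05:29–14:29 = 9 h 0 min; less 45 min break → 8 h 15 min
Thu: 10:48–18:12 = 7 h 24 min; less 45 min break → 6 h 39 min
Fri: 09:00–18:32 = 9 h 32 min; less 45 min break → 8 h 47 min
Sat: 07:48–15:10 = 7 h 22 min; less 45 min break → 6 h 37 min
Total worked: 49 h 24 min = 2964 min.
Regular 40 h 0 min = 2400 min at $18.00/h; overtime 9 h 24 min = 564 min at $27.00/h.
Pay = (2400 × $18.00 + 564 × $27.00) ÷ 60 = $973.80.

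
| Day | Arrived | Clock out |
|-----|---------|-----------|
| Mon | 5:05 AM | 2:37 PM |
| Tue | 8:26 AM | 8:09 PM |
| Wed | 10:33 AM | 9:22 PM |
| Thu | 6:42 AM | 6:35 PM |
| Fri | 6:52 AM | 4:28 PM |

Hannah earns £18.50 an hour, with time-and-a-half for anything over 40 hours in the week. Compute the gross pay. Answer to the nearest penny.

£1116.01

Mon: 5:05 AM–2:37 PM = 9 h 32 min
Tue: 8:26 AM–8:09 PM = 11 h 43 min
Wed: 10:33 AM–9:22 PM = 10 h 49 min
Thu: 6:42 AM–6:35 PM = 11 h 53 min
Fri: 6:52 AM–4:28 PM = 9 h 36 min
Total worked: 53 h 33 min = 3213 min.
Regular 40 h 0 min = 2400 min at £18.50/h; overtime 13 h 33 min = 813 min at £27.75/h.
Pay = (2400 × £18.50 + 813 × £27.75) ÷ 60 = £1116.01.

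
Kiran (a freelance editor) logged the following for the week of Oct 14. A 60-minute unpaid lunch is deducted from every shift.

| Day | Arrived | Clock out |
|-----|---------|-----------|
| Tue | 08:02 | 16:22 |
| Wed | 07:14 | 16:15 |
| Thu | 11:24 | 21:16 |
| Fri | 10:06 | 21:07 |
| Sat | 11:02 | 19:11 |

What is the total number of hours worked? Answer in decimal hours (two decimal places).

Tue: 08:02–16:22 = 8 h 20 min; less 60 min break → 7 h 20 min
Wed: 07:14–16:15 = 9 h 1 min; less 60 min break → 8 h 1 min
Thu: 11:24–21:16 = 9 h 52 min; less 60 min break → 8 h 52 min
Fri: 10:06–21:07 = 11 h 1 min; less 60 min break → 10 h 1 min
Sat: 11:02–19:11 = 8 h 9 min; less 60 min break → 7 h 9 min
Total: 7 h 20 min + 8 h 1 min + 8 h 52 min + 10 h 1 min + 7 h 9 min = 41 h 23 min.

41.38 hours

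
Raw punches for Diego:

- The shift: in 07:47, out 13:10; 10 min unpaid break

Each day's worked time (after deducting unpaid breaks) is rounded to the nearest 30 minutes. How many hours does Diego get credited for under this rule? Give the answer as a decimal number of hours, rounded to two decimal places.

The shift: 07:47–13:10 = 5 h 23 min − 10 min = 5 h 13 min → rounds to 5 h 0 min

5.00 hours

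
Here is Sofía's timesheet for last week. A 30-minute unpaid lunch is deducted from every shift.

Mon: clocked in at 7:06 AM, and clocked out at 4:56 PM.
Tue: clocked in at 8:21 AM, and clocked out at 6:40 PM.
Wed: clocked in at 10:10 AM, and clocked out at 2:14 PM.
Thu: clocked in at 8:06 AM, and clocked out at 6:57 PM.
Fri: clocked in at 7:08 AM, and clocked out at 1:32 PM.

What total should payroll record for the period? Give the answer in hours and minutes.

38 h 58 min

Mon: 7:06 AM–4:56 PM = 9 h 50 min; less 30 min break → 9 h 20 min
Tue: 8:21 AM–6:40 PM = 10 h 19 min; less 30 min break → 9 h 49 min
Wed: 10:10 AM–2:14 PM = 4 h 4 min; less 30 min break → 3 h 34 min
Thu: 8:06 AM–6:57 PM = 10 h 51 min; less 30 min break → 10 h 21 min
Fri: 7:08 AM–1:32 PM = 6 h 24 min; less 30 min break → 5 h 54 min
Total: 9 h 20 min + 9 h 49 min + 3 h 34 min + 10 h 21 min + 5 h 54 min = 38 h 58 min.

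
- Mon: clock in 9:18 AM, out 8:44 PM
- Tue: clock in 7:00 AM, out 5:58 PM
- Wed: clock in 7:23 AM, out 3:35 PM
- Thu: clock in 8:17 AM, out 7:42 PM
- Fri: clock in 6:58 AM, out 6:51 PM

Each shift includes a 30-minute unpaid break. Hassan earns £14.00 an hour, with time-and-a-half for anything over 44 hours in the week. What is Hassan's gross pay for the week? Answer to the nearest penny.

Mon: 9:18 AM–8:44 PM = 11 h 26 min; less 30 min break → 10 h 56 min
Tue: 7:00 AM–5:58 PM = 10 h 58 min; less 30 min break → 10 h 28 min
Wed: 7:23 AM–3:35 PM = 8 h 12 min; less 30 min break → 7 h 42 min
Thu: 8:17 AM–7:42 PM = 11 h 25 min; less 30 min break → 10 h 55 min
Fri: 6:58 AM–6:51 PM = 11 h 53 min; less 30 min break → 11 h 23 min
Total worked: 51 h 24 min = 3084 min.
Regular 44 h 0 min = 2640 min at £14.00/h; overtime 7 h 24 min = 444 min at £21.00/h.
Pay = (2640 × £14.00 + 444 × £21.00) ÷ 60 = £771.40.

£771.40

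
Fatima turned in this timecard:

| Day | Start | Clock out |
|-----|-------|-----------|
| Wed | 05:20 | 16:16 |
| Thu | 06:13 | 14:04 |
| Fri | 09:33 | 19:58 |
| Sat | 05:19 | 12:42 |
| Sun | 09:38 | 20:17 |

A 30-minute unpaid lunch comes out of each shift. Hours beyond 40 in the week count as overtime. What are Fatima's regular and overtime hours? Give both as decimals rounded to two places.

Regular 40.00 hours, overtime 4.73 hours

Wed: 05:20–16:16 = 10 h 56 min; less 30 min break → 10 h 26 min
Thu: 06:13–14:04 = 7 h 51 min; less 30 min break → 7 h 21 min
Fri: 09:33–19:58 = 10 h 25 min; less 30 min break → 9 h 55 min
Sat: 05:19–12:42 = 7 h 23 min; less 30 min break → 6 h 53 min
Sun: 09:38–20:17 = 10 h 39 min; less 30 min break → 10 h 9 min
Total worked: 44 h 44 min = 44.73 h.
Threshold 40 h → overtime 4 h 44 min, regular 40 h 0 min.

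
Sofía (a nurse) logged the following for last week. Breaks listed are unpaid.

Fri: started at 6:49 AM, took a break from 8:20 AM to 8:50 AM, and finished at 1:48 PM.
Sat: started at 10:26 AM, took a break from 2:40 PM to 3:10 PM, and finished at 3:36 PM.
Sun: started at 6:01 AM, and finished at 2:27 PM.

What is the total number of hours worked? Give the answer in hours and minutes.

19 h 35 min

Fri: 6:49 AM–1:48 PM = 6 h 59 min; less 30 min break → 6 h 29 min
Sat: 10:26 AM–3:36 PM = 5 h 10 min; less 30 min break → 4 h 40 min
Sun: 6:01 AM–2:27 PM = 8 h 26 min
Total: 6 h 29 min + 4 h 40 min + 8 h 26 min = 19 h 35 min.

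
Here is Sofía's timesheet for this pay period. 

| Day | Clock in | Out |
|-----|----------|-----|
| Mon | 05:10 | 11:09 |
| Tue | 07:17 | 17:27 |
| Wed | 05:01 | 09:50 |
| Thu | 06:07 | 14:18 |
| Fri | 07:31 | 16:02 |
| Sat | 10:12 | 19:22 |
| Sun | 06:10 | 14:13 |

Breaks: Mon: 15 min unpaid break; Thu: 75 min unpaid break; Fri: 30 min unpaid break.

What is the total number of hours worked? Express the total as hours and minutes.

Mon: 05:10–11:09 = 5 h 59 min; less 15 min break → 5 h 44 min
Tue: 07:17–17:27 = 10 h 10 min
Wed: 05:01–09:50 = 4 h 49 min
Thu: 06:07–14:18 = 8 h 11 min; less 75 min break → 6 h 56 min
Fri: 07:31–16:02 = 8 h 31 min; less 30 min break → 8 h 1 min
Sat: 10:12–19:22 = 9 h 10 min
Sun: 06:10–14:13 = 8 h 3 min
Total: 5 h 44 min + 10 h 10 min + 4 h 49 min + 6 h 56 min + 8 h 1 min + 9 h 10 min + 8 h 3 min = 52 h 53 min.

52 h 53 min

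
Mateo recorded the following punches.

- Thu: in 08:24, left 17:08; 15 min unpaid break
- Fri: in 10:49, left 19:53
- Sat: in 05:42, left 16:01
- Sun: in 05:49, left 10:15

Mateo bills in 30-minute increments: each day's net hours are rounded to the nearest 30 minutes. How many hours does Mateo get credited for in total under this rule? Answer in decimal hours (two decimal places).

32.50 hours

Thu: 08:24–17:08 = 8 h 44 min − 15 min = 8 h 29 min → rounds to 8 h 30 min
Fri: 10:49–19:53 = 9 h 4 min → rounds to 9 h 0 min
Sat: 05:42–16:01 = 10 h 19 min → rounds to 10 h 30 min
Sun: 05:49–10:15 = 4 h 26 min → rounds to 4 h 30 min
Total credited: 32 h 30 min.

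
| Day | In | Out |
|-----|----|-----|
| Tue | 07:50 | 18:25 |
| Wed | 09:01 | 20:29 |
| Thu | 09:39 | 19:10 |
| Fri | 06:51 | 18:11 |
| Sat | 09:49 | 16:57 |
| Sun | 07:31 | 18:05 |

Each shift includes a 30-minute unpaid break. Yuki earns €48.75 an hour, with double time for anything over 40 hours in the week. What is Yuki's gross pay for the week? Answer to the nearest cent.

€3666.00

Tue: 07:50–18:25 = 10 h 35 min; less 30 min break → 10 h 5 min
Wed: 09:01–20:29 = 11 h 28 min; less 30 min break → 10 h 58 min
Thu: 09:39–19:10 = 9 h 31 min; less 30 min break → 9 h 1 min
Fri: 06:51–18:11 = 11 h 20 min; less 30 min break → 10 h 50 min
Sat: 09:49–16:57 = 7 h 8 min; less 30 min break → 6 h 38 min
Sun: 07:31–18:05 = 10 h 34 min; less 30 min break → 10 h 4 min
Total worked: 57 h 36 min = 3456 min.
Regular 40 h 0 min = 2400 min at €48.75/h; overtime 17 h 36 min = 1056 min at €97.50/h.
Pay = (2400 × €48.75 + 1056 × €97.50) ÷ 60 = €3666.00.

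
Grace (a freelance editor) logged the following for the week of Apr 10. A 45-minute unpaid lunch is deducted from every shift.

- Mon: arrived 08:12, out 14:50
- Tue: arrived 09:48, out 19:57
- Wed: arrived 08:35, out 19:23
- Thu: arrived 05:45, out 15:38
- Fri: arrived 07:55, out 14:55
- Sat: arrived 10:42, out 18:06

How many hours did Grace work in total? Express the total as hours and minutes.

47 h 22 min

Mon: 08:12–14:50 = 6 h 38 min; less 45 min break → 5 h 53 min
Tue: 09:48–19:57 = 10 h 9 min; less 45 min break → 9 h 24 min
Wed: 08:35–19:23 = 10 h 48 min; less 45 min break → 10 h 3 min
Thu: 05:45–15:38 = 9 h 53 min; less 45 min break → 9 h 8 min
Fri: 07:55–14:55 = 7 h 0 min; less 45 min break → 6 h 15 min
Sat: 10:42–18:06 = 7 h 24 min; less 45 min break → 6 h 39 min
Total: 5 h 53 min + 9 h 24 min + 10 h 3 min + 9 h 8 min + 6 h 15 min + 6 h 39 min = 47 h 22 min.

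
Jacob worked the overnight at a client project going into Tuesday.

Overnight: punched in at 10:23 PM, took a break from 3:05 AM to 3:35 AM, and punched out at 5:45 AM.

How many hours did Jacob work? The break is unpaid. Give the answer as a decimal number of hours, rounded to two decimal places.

Overnight: 10:23 PM → midnight = 1 h 37 min; midnight → 5:45 AM = 5 h 45 min; span 7 h 22 min; less 30 min break → 6 h 52 min

6.87 hours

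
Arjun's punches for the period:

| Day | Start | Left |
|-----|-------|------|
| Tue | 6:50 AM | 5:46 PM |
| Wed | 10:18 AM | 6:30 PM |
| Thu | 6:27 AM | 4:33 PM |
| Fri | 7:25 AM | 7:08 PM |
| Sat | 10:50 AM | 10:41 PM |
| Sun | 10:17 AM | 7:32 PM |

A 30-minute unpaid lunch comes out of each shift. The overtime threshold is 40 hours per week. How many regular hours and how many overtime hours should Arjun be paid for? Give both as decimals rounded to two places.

Tue: 6:50 AM–5:46 PM = 10 h 56 min; less 30 min break → 10 h 26 min
Wed: 10:18 AM–6:30 PM = 8 h 12 min; less 30 min break → 7 h 42 min
Thu: 6:27 AM–4:33 PM = 10 h 6 min; less 30 min break → 9 h 36 min
Fri: 7:25 AM–7:08 PM = 11 h 43 min; less 30 min break → 11 h 13 min
Sat: 10:50 AM–10:41 PM = 11 h 51 min; less 30 min break → 11 h 21 min
Sun: 10:17 AM–7:32 PM = 9 h 15 min; less 30 min break → 8 h 45 min
Total worked: 59 h 3 min = 59.05 h.
Threshold 40 h → overtime 19 h 3 min, regular 40 h 0 min.

Regular 40.00 hours, overtime 19.05 hours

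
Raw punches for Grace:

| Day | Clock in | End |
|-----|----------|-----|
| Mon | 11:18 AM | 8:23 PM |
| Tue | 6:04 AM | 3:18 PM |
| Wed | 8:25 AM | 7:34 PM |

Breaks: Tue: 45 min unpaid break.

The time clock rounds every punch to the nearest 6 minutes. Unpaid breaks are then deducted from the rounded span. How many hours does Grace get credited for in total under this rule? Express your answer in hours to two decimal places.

28.75 hours

Mon: in 11:18 AM→11:18 AM, out 8:23 PM→8:24 PM; 9 h 6 min
Tue: in 6:04 AM→6:06 AM, out 3:18 PM→3:18 PM; 9 h 12 min − 45 min = 8 h 27 min
Wed: in 8:25 AM→8:24 AM, out 7:34 PM→7:36 PM; 11 h 12 min
Total credited: 28 h 45 min.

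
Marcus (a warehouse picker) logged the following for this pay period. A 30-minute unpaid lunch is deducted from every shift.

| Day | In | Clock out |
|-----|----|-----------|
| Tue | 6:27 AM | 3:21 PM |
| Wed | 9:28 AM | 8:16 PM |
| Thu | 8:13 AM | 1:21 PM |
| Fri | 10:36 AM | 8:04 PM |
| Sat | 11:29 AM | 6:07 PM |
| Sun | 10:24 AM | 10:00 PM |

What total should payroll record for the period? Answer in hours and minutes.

49 h 32 min

Tue: 6:27 AM–3:21 PM = 8 h 54 min; less 30 min break → 8 h 24 min
Wed: 9:28 AM–8:16 PM = 10 h 48 min; less 30 min break → 10 h 18 min
Thu: 8:13 AM–1:21 PM = 5 h 8 min; less 30 min break → 4 h 38 min
Fri: 10:36 AM–8:04 PM = 9 h 28 min; less 30 min break → 8 h 58 min
Sat: 11:29 AM–6:07 PM = 6 h 38 min; less 30 min break → 6 h 8 min
Sun: 10:24 AM–10:00 PM = 11 h 36 min; less 30 min break → 11 h 6 min
Total: 8 h 24 min + 10 h 18 min + 4 h 38 min + 8 h 58 min + 6 h 8 min + 11 h 6 min = 49 h 32 min.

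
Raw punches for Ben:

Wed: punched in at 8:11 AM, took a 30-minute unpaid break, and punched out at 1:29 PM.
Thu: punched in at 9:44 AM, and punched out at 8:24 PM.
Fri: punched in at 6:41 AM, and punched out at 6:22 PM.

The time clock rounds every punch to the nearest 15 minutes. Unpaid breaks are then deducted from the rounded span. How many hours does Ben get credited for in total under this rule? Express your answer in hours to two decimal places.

Wed: in 8:11 AM→8:15 AM, out 1:29 PM→1:30 PM; 5 h 15 min − 30 min = 4 h 45 min
Thu: in 9:44 AM→9:45 AM, out 8:24 PM→8:30 PM; 10 h 45 min
Fri: in 6:41 AM→6:45 AM, out 6:22 PM→6:15 PM; 11 h 30 min
Total credited: 27 h 0 min.

27.00 hours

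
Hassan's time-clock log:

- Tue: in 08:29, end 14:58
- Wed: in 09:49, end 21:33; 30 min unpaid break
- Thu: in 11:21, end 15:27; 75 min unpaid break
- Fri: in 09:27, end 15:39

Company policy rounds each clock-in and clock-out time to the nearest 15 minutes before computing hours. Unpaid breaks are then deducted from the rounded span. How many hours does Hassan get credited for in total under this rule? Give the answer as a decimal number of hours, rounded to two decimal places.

Tue: in 08:29→08:30, out 14:58→15:00; 6 h 30 min
Wed: in 09:49→09:45, out 21:33→21:30; 11 h 45 min − 30 min = 11 h 15 min
Thu: in 11:21→11:15, out 15:27→15:30; 4 h 15 min − 75 min = 3 h 0 min
Fri: in 09:27→09:30, out 15:39→15:45; 6 h 15 min
Total credited: 27 h 0 min.

27.00 hours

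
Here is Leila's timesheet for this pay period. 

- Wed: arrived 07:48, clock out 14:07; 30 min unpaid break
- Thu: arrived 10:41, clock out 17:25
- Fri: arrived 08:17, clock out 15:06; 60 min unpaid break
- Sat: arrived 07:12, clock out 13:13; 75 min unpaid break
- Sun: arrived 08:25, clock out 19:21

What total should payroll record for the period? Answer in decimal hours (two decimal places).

34.07 hours

Wed: 07:48–14:07 = 6 h 19 min; less 30 min break → 5 h 49 min
Thu: 10:41–17:25 = 6 h 44 min
Fri: 08:17–15:06 = 6 h 49 min; less 60 min break → 5 h 49 min
Sat: 07:12–13:13 = 6 h 1 min; less 75 min break → 4 h 46 min
Sun: 08:25–19:21 = 10 h 56 min
Total: 5 h 49 min + 6 h 44 min + 5 h 49 min + 4 h 46 min + 10 h 56 min = 34 h 4 min.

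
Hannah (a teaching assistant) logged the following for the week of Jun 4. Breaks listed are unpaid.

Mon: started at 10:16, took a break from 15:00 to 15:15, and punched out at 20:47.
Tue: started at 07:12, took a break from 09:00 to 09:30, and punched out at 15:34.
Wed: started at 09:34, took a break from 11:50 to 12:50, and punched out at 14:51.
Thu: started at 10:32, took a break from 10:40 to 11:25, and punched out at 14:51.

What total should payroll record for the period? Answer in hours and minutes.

25 h 59 min

Mon: 10:16–20:47 = 10 h 31 min; less 15 min break → 10 h 16 min
Tue: 07:12–15:34 = 8 h 22 min; less 30 min break → 7 h 52 min
Wed: 09:34–14:51 = 5 h 17 min; less 60 min break → 4 h 17 min
Thu: 10:32–14:51 = 4 h 19 min; less 45 min break → 3 h 34 min
Total: 10 h 16 min + 7 h 52 min + 4 h 17 min + 3 h 34 min = 25 h 59 min.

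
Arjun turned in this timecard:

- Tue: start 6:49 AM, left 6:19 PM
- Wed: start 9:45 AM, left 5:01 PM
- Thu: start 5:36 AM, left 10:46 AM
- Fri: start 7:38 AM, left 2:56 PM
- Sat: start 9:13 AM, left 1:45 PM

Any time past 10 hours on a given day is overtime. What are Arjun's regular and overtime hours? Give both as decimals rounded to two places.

Tue: 6:49 AM–6:19 PM = 11 h 30 min
Wed: 9:45 AM–5:01 PM = 7 h 16 min
Thu: 5:36 AM–10:46 AM = 5 h 10 min
Fri: 7:38 AM–2:56 PM = 7 h 18 min
Sat: 9:13 AM–1:45 PM = 4 h 32 min
Tue reg 10 h 0 min / OT 1 h 30 min; Wed reg 7 h 16 min / OT 0 h 0 min; Thu reg 5 h 10 min / OT 0 h 0 min; Fri reg 7 h 18 min / OT 0 h 0 min; Sat reg 4 h 32 min / OT 0 h 0 min.
Totals: regular 34 h 16 min, overtime 1 h 30 min.

Regular 34.27 hours, overtime 1.50 hours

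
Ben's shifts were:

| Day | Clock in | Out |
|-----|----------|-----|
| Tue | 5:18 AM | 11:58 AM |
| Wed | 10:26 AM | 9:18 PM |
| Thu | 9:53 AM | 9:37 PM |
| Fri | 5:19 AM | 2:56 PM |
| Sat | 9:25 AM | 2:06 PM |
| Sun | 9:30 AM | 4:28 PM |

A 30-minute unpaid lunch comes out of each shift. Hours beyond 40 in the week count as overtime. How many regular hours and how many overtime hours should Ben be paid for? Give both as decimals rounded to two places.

Tue: 5:18 AM–11:58 AM = 6 h 40 min; less 30 min break → 6 h 10 min
Wed: 10:26 AM–9:18 PM = 10 h 52 min; less 30 min break → 10 h 22 min
Thu: 9:53 AM–9:37 PM = 11 h 44 min; less 30 min break → 11 h 14 min
Fri: 5:19 AM–2:56 PM = 9 h 37 min; less 30 min break → 9 h 7 min
Sat: 9:25 AM–2:06 PM = 4 h 41 min; less 30 min break → 4 h 11 min
Sun: 9:30 AM–4:28 PM = 6 h 58 min; less 30 min break → 6 h 28 min
Total worked: 47 h 32 min = 47.53 h.
Threshold 40 h → overtime 7 h 32 min, regular 40 h 0 min.

Regular 40.00 hours, overtime 7.53 hours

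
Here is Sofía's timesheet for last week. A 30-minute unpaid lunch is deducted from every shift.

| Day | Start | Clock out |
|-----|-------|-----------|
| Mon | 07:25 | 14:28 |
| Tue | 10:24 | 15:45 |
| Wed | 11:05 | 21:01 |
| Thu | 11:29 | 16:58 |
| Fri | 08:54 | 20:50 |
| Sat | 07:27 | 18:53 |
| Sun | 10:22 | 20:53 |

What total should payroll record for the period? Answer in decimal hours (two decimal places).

Mon: 07:25–14:28 = 7 h 3 min; less 30 min break → 6 h 33 min
Tue: 10:24–15:45 = 5 h 21 min; less 30 min break → 4 h 51 min
Wed: 11:05–21:01 = 9 h 56 min; less 30 min break → 9 h 26 min
Thu: 11:29–16:58 = 5 h 29 min; less 30 min break → 4 h 59 min
Fri: 08:54–20:50 = 11 h 56 min; less 30 min break → 11 h 26 min
Sat: 07:27–18:53 = 11 h 26 min; less 30 min break → 10 h 56 min
Sun: 10:22–20:53 = 10 h 31 min; less 30 min break → 10 h 1 min
Total: 6 h 33 min + 4 h 51 min + 9 h 26 min + 4 h 59 min + 11 h 26 min + 10 h 56 min + 10 h 1 min = 58 h 12 min.

58.20 hours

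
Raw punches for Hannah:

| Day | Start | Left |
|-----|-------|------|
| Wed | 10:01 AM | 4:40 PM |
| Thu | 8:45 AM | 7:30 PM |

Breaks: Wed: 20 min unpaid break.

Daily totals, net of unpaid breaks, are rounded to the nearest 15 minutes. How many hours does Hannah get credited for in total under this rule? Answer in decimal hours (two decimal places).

17.00 hours

Wed: 10:01 AM–4:40 PM = 6 h 39 min − 20 min = 6 h 19 min → rounds to 6 h 15 min
Thu: 8:45 AM–7:30 PM = 10 h 45 min → rounds to 10 h 45 min
Total credited: 17 h 0 min.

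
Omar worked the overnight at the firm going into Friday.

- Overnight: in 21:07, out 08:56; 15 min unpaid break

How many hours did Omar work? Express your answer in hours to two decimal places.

Overnight: 21:07 → midnight = 2 h 53 min; midnight → 08:56 = 8 h 56 min; span 11 h 49 min; less 15 min break → 11 h 34 min

11.57 hours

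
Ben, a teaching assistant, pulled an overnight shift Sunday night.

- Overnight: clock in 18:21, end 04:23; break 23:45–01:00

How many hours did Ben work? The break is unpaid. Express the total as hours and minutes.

Overnight: 18:21 → midnight = 5 h 39 min; midnight → 04:23 = 4 h 23 min; span 10 h 2 min; less 75 min break → 8 h 47 min

8 h 47 min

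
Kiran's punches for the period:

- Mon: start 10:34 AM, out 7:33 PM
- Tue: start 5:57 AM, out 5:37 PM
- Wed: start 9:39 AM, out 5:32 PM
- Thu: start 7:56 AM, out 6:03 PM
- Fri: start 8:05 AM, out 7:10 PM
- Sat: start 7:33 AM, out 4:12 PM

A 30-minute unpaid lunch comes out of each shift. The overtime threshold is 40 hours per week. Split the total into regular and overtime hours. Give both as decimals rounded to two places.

Mon: 10:34 AM–7:33 PM = 8 h 59 min; less 30 min break → 8 h 29 min
Tue: 5:57 AM–5:37 PM = 11 h 40 min; less 30 min break → 11 h 10 min
Wed: 9:39 AM–5:32 PM = 7 h 53 min; less 30 min break → 7 h 23 min
Thu: 7:56 AM–6:03 PM = 10 h 7 min; less 30 min break → 9 h 37 min
Fri: 8:05 AM–7:10 PM = 11 h 5 min; less 30 min break → 10 h 35 min
Sat: 7:33 AM–4:12 PM = 8 h 39 min; less 30 min break → 8 h 9 min
Total worked: 55 h 23 min = 55.38 h.
Threshold 40 h → overtime 15 h 23 min, regular 40 h 0 min.

Regular 40.00 hours, overtime 15.38 hours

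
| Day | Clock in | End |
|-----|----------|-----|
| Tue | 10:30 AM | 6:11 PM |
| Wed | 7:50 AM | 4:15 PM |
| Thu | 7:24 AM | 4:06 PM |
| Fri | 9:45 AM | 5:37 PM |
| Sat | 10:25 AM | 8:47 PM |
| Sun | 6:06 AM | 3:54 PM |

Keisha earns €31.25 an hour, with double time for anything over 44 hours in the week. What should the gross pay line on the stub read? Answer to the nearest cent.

Tue: 10:30 AM–6:11 PM = 7 h 41 min
Wed: 7:50 AM–4:15 PM = 8 h 25 min
Thu: 7:24 AM–4:06 PM = 8 h 42 min
Fri: 9:45 AM–5:37 PM = 7 h 52 min
Sat: 10:25 AM–8:47 PM = 10 h 22 min
Sun: 6:06 AM–3:54 PM = 9 h 48 min
Total worked: 52 h 50 min = 3170 min.
Regular 44 h 0 min = 2640 min at €31.25/h; overtime 8 h 50 min = 530 min at €62.50/h.
Pay = (2640 × €31.25 + 530 × €62.50) ÷ 60 = €1927.08.

€1927.08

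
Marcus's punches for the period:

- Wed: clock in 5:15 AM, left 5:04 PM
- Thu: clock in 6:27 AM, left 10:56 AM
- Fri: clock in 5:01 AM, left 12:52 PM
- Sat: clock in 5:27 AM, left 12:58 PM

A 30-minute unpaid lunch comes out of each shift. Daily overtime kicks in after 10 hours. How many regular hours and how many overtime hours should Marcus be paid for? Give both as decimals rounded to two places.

Regular 28.35 hours, overtime 1.32 hours

Wed: 5:15 AM–5:04 PM = 11 h 49 min; less 30 min break → 11 h 19 min
Thu: 6:27 AM–10:56 AM = 4 h 29 min; less 30 min break → 3 h 59 min
Fri: 5:01 AM–12:52 PM = 7 h 51 min; less 30 min break → 7 h 21 min
Sat: 5:27 AM–12:58 PM = 7 h 31 min; less 30 min break → 7 h 1 min
Wed reg 10 h 0 min / OT 1 h 19 min; Thu reg 3 h 59 min / OT 0 h 0 min; Fri reg 7 h 21 min / OT 0 h 0 min; Sat reg 7 h 1 min / OT 0 h 0 min.
Totals: regular 28 h 21 min, overtime 1 h 19 min.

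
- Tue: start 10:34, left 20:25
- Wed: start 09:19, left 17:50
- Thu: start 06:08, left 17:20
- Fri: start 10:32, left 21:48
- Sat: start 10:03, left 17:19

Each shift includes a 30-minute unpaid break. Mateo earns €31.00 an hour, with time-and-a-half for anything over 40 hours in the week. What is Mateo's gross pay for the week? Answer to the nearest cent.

€1500.40

Tue: 10:34–20:25 = 9 h 51 min; less 30 min break → 9 h 21 min
Wed: 09:19–17:50 = 8 h 31 min; less 30 min break → 8 h 1 min
Thu: 06:08–17:20 = 11 h 12 min; less 30 min break → 10 h 42 min
Fri: 10:32–21:48 = 11 h 16 min; less 30 min break → 10 h 46 min
Sat: 10:03–17:19 = 7 h 16 min; less 30 min break → 6 h 46 min
Total worked: 45 h 36 min = 2736 min.
Regular 40 h 0 min = 2400 min at €31.00/h; overtime 5 h 36 min = 336 min at €46.50/h.
Pay = (2400 × €31.00 + 336 × €46.50) ÷ 60 = €1500.40.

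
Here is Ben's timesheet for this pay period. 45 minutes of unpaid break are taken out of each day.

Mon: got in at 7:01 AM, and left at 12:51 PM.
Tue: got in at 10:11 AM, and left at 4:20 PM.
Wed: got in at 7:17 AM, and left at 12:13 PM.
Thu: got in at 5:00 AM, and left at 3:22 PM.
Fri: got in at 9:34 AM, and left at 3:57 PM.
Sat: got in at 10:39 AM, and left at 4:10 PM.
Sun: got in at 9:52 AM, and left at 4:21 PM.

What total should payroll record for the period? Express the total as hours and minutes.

40 h 25 min

Mon: 7:01 AM–12:51 PM = 5 h 50 min; less 45 min break → 5 h 5 min
Tue: 10:11 AM–4:20 PM = 6 h 9 min; less 45 min break → 5 h 24 min
Wed: 7:17 AM–12:13 PM = 4 h 56 min; less 45 min break → 4 h 11 min
Thu: 5:00 AM–3:22 PM = 10 h 22 min; less 45 min break → 9 h 37 min
Fri: 9:34 AM–3:57 PM = 6 h 23 min; less 45 min break → 5 h 38 min
Sat: 10:39 AM–4:10 PM = 5 h 31 min; less 45 min break → 4 h 46 min
Sun: 9:52 AM–4:21 PM = 6 h 29 min; less 45 min break → 5 h 44 min
Total: 5 h 5 min + 5 h 24 min + 4 h 11 min + 9 h 37 min + 5 h 38 min + 4 h 46 min + 5 h 44 min = 40 h 25 min.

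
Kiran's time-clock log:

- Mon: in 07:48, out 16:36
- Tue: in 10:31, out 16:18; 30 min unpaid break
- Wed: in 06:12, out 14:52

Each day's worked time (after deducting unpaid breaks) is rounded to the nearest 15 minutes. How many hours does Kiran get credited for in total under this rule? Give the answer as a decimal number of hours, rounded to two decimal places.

22.75 hours

Mon: 07:48–16:36 = 8 h 48 min → rounds to 8 h 45 min
Tue: 10:31–16:18 = 5 h 47 min − 30 min = 5 h 17 min → rounds to 5 h 15 min
Wed: 06:12–14:52 = 8 h 40 min → rounds to 8 h 45 min
Total credited: 22 h 45 min.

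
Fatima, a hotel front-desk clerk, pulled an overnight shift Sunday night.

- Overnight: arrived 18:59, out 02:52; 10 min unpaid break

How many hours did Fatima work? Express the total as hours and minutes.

Overnight: 18:59 → midnight = 5 h 1 min; midnight → 02:52 = 2 h 52 min; span 7 h 53 min; less 10 min break → 7 h 43 min

7 h 43 min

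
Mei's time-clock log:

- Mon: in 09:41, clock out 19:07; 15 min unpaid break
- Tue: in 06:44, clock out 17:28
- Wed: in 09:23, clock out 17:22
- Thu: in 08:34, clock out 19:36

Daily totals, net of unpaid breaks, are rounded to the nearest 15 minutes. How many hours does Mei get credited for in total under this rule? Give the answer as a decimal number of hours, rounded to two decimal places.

Mon: 09:41–19:07 = 9 h 26 min − 15 min = 9 h 11 min → rounds to 9 h 15 min
Tue: 06:44–17:28 = 10 h 44 min → rounds to 10 h 45 min
Wed: 09:23–17:22 = 7 h 59 min → rounds to 8 h 0 min
Thu: 08:34–19:36 = 11 h 2 min → rounds to 11 h 0 min
Total credited: 39 h 0 min.

39.00 hours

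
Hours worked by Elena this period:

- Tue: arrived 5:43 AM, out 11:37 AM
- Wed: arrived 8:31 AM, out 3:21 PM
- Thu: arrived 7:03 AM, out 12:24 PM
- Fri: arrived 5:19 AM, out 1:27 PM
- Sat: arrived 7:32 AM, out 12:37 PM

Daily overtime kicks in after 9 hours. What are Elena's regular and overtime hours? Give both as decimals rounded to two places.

Regular 31.30 hours, overtime 0.00 hours

Tue: 5:43 AM–11:37 AM = 5 h 54 min
Wed: 8:31 AM–3:21 PM = 6 h 50 min
Thu: 7:03 AM–12:24 PM = 5 h 21 min
Fri: 5:19 AM–1:27 PM = 8 h 8 min
Sat: 7:32 AM–12:37 PM = 5 h 5 min
Tue reg 5 h 54 min / OT 0 h 0 min; Wed reg 6 h 50 min / OT 0 h 0 min; Thu reg 5 h 21 min / OT 0 h 0 min; Fri reg 8 h 8 min / OT 0 h 0 min; Sat reg 5 h 5 min / OT 0 h 0 min.
Totals: regular 31 h 18 min, overtime 0 h 0 min.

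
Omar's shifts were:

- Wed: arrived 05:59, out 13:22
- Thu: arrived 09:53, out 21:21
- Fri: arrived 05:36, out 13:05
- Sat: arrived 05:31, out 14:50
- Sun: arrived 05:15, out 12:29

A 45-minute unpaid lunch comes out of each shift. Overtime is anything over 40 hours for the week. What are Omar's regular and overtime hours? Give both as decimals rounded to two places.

Regular 39.13 hours, overtime 0.00 hours

Wed: 05:59–13:22 = 7 h 23 min; less 45 min break → 6 h 38 min
Thu: 09:53–21:21 = 11 h 28 min; less 45 min break → 10 h 43 min
Fri: 05:36–13:05 = 7 h 29 min; less 45 min break → 6 h 44 min
Sat: 05:31–14:50 = 9 h 19 min; less 45 min break → 8 h 34 min
Sun: 05:15–12:29 = 7 h 14 min; less 45 min break → 6 h 29 min
Total worked: 39 h 8 min = 39.13 h.
Threshold 40 h → overtime 0 h 0 min, regular 39 h 8 min.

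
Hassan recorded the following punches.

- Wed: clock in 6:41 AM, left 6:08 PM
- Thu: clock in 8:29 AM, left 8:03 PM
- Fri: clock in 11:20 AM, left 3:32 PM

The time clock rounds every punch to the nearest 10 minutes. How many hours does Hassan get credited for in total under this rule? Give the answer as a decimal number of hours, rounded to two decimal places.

27.17 hours

Wed: in 6:41 AM→6:40 AM, out 6:08 PM→6:10 PM; 11 h 30 min
Thu: in 8:29 AM→8:30 AM, out 8:03 PM→8:00 PM; 11 h 30 min
Fri: in 11:20 AM→11:20 AM, out 3:32 PM→3:30 PM; 4 h 10 min
Total credited: 27 h 10 min.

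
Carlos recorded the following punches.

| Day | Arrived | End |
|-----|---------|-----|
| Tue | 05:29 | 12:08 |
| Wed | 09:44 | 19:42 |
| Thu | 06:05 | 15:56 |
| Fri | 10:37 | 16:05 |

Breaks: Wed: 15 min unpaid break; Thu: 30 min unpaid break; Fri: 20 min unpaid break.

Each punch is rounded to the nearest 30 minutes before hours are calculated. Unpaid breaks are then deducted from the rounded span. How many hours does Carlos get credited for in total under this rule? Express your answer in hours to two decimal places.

Tue: in 05:29→05:30, out 12:08→12:00; 6 h 30 min
Wed: in 09:44→09:30, out 19:42→19:30; 10 h 0 min − 15 min = 9 h 45 min
Thu: in 06:05→06:00, out 15:56→16:00; 10 h 0 min − 30 min = 9 h 30 min
Fri: in 10:37→10:30, out 16:05→16:00; 5 h 30 min − 20 min = 5 h 10 min
Total credited: 30 h 55 min.

30.92 hours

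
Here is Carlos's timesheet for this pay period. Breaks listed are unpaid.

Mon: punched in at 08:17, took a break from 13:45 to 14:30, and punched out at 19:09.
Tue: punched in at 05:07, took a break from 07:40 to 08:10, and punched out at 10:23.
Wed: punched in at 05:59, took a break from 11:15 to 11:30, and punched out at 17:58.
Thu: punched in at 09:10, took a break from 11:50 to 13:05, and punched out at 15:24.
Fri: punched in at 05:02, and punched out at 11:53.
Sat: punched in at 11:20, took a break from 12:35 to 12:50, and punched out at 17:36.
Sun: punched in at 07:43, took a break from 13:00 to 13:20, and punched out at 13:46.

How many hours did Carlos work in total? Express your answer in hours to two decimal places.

50.18 hours

Mon: 08:17–19:09 = 10 h 52 min; less 45 min break → 10 h 7 min
Tue: 05:07–10:23 = 5 h 16 min; less 30 min break → 4 h 46 min
Wed: 05:59–17:58 = 11 h 59 min; less 15 min break → 11 h 44 min
Thu: 09:10–15:24 = 6 h 14 min; less 75 min break → 4 h 59 min
Fri: 05:02–11:53 = 6 h 51 min
Sat: 11:20–17:36 = 6 h 16 min; less 15 min break → 6 h 1 min
Sun: 07:43–13:46 = 6 h 3 min; less 20 min break → 5 h 43 min
Total: 10 h 7 min + 4 h 46 min + 11 h 44 min + 4 h 59 min + 6 h 51 min + 6 h 1 min + 5 h 43 min = 50 h 11 min.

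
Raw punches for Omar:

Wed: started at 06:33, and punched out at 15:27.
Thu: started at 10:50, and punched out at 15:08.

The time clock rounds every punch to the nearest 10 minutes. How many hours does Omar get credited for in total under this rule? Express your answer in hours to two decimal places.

13.33 hours

Wed: in 06:33→06:30, out 15:27→15:30; 9 h 0 min
Thu: in 10:50→10:50, out 15:08→15:10; 4 h 20 min
Total credited: 13 h 20 min.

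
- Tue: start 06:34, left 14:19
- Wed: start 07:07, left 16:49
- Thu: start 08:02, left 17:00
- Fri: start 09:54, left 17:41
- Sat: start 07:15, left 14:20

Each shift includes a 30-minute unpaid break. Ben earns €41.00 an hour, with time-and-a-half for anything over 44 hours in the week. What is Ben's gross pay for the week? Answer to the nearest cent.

Tue: 06:34–14:19 = 7 h 45 min; less 30 min break → 7 h 15 min
Wed: 07:07–16:49 = 9 h 42 min; less 30 min break → 9 h 12 min
Thu: 08:02–17:00 = 8 h 58 min; less 30 min break → 8 h 28 min
Fri: 09:54–17:41 = 7 h 47 min; less 30 min break → 7 h 17 min
Sat: 07:15–14:20 = 7 h 5 min; less 30 min break → 6 h 35 min
Total worked: 38 h 47 min = 2327 min.
Regular 38 h 47 min = 2327 min at €41.00/h; overtime 0 h 0 min = 0 min at €61.50/h.
Pay = (2327 × €41.00 + 0 × €61.50) ÷ 60 = €1590.12.

€1590.12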